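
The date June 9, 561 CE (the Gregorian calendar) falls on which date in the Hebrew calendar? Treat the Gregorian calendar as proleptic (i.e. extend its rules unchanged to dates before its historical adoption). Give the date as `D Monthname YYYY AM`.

8 Sivan 4321 AM

Julian Day Number of the source date = 1926121.
Converting JDN 1926121 to the Hebrew calendar gives 8 Sivan 4321 AM.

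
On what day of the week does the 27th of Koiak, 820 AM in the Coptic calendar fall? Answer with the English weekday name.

Thursday

Equivalently 31 December 1103 Gregorian, JDN 2124286.
Since JDN mod 7 = 3 (0 = Monday), the day is Thursday.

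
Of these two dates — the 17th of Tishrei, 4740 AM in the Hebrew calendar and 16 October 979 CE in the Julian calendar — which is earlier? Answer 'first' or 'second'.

The two dates have Julian Day Numbers 2078921 and 2078926 respectively.
Since 2078921 < 2078926, the first date comes first.

first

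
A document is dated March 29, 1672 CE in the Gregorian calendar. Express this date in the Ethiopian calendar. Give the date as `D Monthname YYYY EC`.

23 Megabit 1664 EC

Both dates share Julian Day Number 2331834; in the Ethiopian calendar that is 23 Megabit 1664 EC.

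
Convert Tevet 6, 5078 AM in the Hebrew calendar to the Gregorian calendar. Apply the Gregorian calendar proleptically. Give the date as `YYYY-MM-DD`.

Julian Day Number of the source date = 2202437.
Converting JDN 2202437 to the Gregorian calendar gives 19 December 1317 CE.

1317-12-19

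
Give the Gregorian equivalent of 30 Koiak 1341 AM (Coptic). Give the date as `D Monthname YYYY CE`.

5 January 1625 CE

Julian Day Number of the source date = 2314584.
Converting JDN 2314584 to the Gregorian calendar gives 5 January 1625 CE.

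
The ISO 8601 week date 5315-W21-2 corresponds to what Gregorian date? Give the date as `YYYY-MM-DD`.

ISO week 1 of 5315 is the week containing the first Thursday of 5315.
Week 21, day 2 (Tuesday) lands on 5315-05-21.

5315-05-21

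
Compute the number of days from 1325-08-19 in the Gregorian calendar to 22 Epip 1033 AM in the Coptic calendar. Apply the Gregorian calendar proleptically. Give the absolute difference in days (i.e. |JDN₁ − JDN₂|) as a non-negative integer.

JDN of the first date = 2205237.
JDN of the second date = 2202289.
|2202289 − 2205237| = 2948.

2948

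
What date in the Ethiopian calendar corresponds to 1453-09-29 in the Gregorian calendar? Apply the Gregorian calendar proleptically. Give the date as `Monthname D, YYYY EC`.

Meskerem 23, 1446 EC

Julian Day Number of the source date = 2252029.
Converting JDN 2252029 to the Ethiopian calendar gives 23 Meskerem 1446 EC.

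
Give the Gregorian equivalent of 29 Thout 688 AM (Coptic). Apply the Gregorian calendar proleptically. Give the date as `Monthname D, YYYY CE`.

October 2, 971 CE

Both dates share Julian Day Number 2075985; in the Gregorian calendar that is 2 October 971 CE.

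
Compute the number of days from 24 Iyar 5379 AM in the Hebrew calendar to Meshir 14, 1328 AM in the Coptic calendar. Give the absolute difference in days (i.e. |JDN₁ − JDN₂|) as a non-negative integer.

JDN of the first date = 2312515.
JDN of the second date = 2309880.
|2309880 − 2312515| = 2635.

2635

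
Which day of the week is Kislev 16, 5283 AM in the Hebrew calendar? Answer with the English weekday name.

Equivalently 15 December 1522 Gregorian, JDN 2277307.
JDN 2277307 mod 7 = 4, and JDN 0 was a Monday, so this is a Friday.

Friday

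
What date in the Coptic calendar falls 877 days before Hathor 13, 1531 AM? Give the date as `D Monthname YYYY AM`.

21 Paoni 1528 AM

The starting date is JDN 2383934; 2383934 − 877 = 2383057.
JDN 2383057 corresponds to 21 Paoni 1528 AM.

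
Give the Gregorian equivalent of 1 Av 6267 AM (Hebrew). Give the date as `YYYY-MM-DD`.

2507-07-11

Both dates share Julian Day Number 2636914; in the Gregorian calendar that is 11 July 2507 CE.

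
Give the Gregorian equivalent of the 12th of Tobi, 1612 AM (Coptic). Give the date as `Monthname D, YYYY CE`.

Both dates share Julian Day Number 2413579; in the Gregorian calendar that is 20 January 1896 CE.

January 20, 1896 CE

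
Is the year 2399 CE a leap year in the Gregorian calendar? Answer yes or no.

2399 is not divisible by 4, so it is a common year.

no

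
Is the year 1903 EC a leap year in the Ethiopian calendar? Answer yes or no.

yes

1903 mod 4 = 3; in the Ethiopian calendar a year is leap when year mod 4 = 3, so it is a leap year.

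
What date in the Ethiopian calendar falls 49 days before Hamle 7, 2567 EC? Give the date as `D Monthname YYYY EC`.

Counting 49 days back from JDN 2661758 reaches JDN 2661709, which is 18 Ginbot 2567 EC.

18 Ginbot 2567 EC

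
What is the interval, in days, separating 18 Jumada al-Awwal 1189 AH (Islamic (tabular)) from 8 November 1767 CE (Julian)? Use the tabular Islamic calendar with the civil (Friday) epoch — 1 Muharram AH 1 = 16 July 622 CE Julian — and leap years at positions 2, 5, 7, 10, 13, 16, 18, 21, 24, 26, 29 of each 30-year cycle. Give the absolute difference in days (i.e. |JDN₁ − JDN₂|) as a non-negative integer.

First date → JDN 2369563; second date → JDN 2366766.
The interval is |2369563 − 2366766| = 2797 days.

2797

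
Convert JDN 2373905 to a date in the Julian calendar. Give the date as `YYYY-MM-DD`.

JDN 2373905 is 6 June 1787 in the Gregorian calendar.
In the Julian calendar that day is 1787-05-26.

1787-05-26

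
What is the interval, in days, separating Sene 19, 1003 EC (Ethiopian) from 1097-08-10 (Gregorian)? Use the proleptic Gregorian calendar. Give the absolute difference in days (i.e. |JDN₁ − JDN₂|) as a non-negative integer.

31464

JDN of the first date = 2090489.
JDN of the second date = 2121953.
|2121953 − 2090489| = 31464.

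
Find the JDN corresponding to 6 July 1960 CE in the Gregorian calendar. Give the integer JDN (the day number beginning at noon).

2437122

JDN 2451545 is 1 January 2000 CE (Gregorian); the target day is −14423 days from there, so JDN = 2437122.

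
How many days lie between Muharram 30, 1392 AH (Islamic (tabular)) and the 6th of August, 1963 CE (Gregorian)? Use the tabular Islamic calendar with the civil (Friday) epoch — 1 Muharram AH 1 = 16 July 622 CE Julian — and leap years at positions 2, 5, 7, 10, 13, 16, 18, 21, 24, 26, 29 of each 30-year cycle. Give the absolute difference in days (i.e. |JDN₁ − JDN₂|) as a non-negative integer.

3145

First date → JDN 2441393; second date → JDN 2438248.
The interval is |2441393 − 2438248| = 3145 days.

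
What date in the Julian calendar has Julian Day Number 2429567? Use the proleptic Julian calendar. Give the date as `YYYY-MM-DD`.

JDN 2429567 is 30 October 1939 in the Gregorian calendar.
In the Julian calendar that day is 1939-10-17.

1939-10-17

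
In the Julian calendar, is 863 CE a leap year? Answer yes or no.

no

863 mod 4 = 3, so it is a common year in the Julian calendar.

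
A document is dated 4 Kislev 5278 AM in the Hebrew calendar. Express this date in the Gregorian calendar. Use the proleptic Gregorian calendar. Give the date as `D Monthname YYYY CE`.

Both dates share Julian Day Number 2275464; in the Gregorian calendar that is 28 November 1517 CE.

28 November 1517 CE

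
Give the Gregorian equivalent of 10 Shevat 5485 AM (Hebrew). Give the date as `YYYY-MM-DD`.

Julian Day Number of the source date = 2351127.
Converting JDN 2351127 to the Gregorian calendar gives 24 January 1725 CE.

1725-01-24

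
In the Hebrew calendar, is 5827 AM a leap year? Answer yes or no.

Hebrew year 5827 is year 13 of its 19-year Metonic cycle; leap years are at positions 3, 6, 8, 11, 14, 17, 19, so it is a common year (12 months).

no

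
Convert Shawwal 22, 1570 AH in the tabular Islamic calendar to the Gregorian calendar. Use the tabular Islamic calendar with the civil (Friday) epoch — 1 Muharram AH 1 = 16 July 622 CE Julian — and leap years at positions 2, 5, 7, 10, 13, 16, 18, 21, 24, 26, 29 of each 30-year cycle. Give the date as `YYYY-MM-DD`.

Julian Day Number of the source date = 2504728.
Converting JDN 2504728 to the Gregorian calendar gives 11 August 2145 CE.

2145-08-11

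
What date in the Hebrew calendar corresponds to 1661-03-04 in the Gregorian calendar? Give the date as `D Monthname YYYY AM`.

Julian Day Number of the source date = 2327791.
Converting JDN 2327791 to the Hebrew calendar gives 3 Adar II 5421 AM.

3 Adar II 5421 AM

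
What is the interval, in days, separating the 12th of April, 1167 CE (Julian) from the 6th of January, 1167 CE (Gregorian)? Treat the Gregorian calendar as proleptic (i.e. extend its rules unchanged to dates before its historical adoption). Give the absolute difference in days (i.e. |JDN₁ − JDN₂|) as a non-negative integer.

First date → JDN 2147406; second date → JDN 2147303.
The interval is |2147406 − 2147303| = 103 days.

103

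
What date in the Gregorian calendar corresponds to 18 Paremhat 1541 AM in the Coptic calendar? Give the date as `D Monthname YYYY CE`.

26 March 1825 CE

Julian Day Number of the source date = 2387712.
Converting JDN 2387712 to the Gregorian calendar gives 26 March 1825 CE.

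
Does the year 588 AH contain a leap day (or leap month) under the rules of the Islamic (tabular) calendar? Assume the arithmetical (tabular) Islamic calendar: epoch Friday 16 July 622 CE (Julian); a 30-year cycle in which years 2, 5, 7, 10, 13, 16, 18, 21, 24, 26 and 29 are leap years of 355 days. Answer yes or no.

Year 588 AH is year 18 of its 30-year cycle; leap positions are 2, 5, 7, 10, 13, 16, 18, 21, 24, 26, 29, so it is a leap year (355 days).

yes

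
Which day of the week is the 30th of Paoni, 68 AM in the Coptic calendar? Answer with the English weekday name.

This is JDN 1849801 (25 June 352 Gregorian).
JDN 1849801 mod 7 = 2, and JDN 0 was a Monday, so this is a Wednesday.

Wednesday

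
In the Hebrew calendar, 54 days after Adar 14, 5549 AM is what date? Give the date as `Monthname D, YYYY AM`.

Iyar 9, 5549 AM

Counting 54 days forward from JDN 2374550 reaches JDN 2374604, which is Iyar 9, 5549 AM.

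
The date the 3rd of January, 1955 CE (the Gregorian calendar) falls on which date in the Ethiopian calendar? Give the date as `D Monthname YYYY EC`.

25 Tahsas 1947 EC

Both dates share Julian Day Number 2435111; in the Ethiopian calendar that is 25 Tahsas 1947 EC.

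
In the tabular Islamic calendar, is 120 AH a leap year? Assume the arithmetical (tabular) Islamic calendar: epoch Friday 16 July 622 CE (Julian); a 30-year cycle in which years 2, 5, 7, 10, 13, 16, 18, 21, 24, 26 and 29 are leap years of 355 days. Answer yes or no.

Year 120 AH is year 30 of its 30-year cycle; leap positions are 2, 5, 7, 10, 13, 16, 18, 21, 24, 26, 29, so it is a common year (354 days).

no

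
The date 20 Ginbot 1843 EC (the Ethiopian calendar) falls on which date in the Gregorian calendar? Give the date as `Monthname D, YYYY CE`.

Both dates share Julian Day Number 2397270; in the Gregorian calendar that is 27 May 1851 CE.

May 27, 1851 CE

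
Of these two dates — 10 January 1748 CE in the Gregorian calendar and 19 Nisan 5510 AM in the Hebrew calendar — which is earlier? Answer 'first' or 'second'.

first

The two dates have Julian Day Numbers 2359513 and 2360349 respectively.
Since 2359513 < 2360349, the first date comes first.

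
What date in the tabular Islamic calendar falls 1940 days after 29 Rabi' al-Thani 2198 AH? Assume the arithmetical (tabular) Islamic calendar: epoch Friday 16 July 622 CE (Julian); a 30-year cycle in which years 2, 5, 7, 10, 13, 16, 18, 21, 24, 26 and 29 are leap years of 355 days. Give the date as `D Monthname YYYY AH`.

Counting 1940 days forward from JDN 2727101 reaches JDN 2729041, which is 21 Shawwal 2203 AH.

21 Shawwal 2203 AH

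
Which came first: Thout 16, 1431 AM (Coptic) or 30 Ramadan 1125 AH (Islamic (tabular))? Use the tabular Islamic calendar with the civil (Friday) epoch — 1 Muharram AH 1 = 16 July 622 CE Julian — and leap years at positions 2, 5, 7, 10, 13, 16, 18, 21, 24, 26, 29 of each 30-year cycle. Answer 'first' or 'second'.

First date → JDN 2347352; second date → JDN 2347013.
JDN 2347013 < JDN 2347352, so the second date is earlier.

second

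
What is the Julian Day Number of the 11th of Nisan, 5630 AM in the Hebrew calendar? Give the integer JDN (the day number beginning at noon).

Equivalently 12 April 1870 (Gregorian).
JDN 2400001 is 17 November 1858 CE (Gregorian), MJD 0; the target day is +4164 days from there, so JDN = 2404165.

2404165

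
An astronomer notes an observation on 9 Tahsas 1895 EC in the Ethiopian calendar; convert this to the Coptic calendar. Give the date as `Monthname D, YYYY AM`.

The source date corresponds to 18 December 1902 in the Gregorian calendar (JDN 2416102).
That day falls on 9 Koiak 1619 AM in the Coptic calendar.

Koiak 9, 1619 AM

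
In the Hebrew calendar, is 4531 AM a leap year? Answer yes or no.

no

Hebrew year 4531 is year 9 of its 19-year Metonic cycle; leap years are at positions 3, 6, 8, 11, 14, 17, 19, so it is a common year (12 months).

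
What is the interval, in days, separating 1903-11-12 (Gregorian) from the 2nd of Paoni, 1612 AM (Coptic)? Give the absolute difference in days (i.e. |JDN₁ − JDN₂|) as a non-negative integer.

2712

JDN of the first date = 2416431.
JDN of the second date = 2413719.
|2413719 − 2416431| = 2712.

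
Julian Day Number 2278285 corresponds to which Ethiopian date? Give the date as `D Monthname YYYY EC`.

JDN 2278285 is 19 August 1525 in the proleptic Gregorian calendar.
In the Ethiopian calendar that day is 16 Nehase 1517 EC.

16 Nehase 1517 EC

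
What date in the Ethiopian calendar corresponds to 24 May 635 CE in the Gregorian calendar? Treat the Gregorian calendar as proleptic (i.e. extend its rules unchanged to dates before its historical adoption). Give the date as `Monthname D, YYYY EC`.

Both dates share Julian Day Number 1953132; in the Ethiopian calendar that is 26 Ginbot 627 EC.

Ginbot 26, 627 EC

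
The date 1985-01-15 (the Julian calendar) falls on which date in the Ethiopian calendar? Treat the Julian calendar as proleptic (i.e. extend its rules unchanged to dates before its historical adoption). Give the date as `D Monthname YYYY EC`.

Julian Day Number of the source date = 2446094.
Converting JDN 2446094 to the Ethiopian calendar gives 20 Tir 1977 EC.

20 Tir 1977 EC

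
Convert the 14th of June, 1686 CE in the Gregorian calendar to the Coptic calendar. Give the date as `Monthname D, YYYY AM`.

Paoni 10, 1402 AM

Both dates share Julian Day Number 2337024; in the Coptic calendar that is 10 Paoni 1402 AM.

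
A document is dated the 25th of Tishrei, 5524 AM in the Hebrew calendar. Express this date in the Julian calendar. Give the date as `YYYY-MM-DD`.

Both dates share Julian Day Number 2365257; in the Julian calendar that is 21 September 1763 CE.

1763-09-21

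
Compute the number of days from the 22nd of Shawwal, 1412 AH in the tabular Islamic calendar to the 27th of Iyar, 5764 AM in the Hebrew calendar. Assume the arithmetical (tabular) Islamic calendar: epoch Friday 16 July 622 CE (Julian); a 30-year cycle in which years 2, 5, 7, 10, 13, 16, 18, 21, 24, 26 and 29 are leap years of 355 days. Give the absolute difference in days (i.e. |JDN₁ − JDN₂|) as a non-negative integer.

JDN of the first date = 2448738.
JDN of the second date = 2453144.
|2453144 − 2448738| = 4406.

4406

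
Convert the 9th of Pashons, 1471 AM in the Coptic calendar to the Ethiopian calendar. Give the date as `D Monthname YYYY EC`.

Julian Day Number of the source date = 2362195.
Converting JDN 2362195 to the Ethiopian calendar gives 9 Ginbot 1747 EC.

9 Ginbot 1747 EC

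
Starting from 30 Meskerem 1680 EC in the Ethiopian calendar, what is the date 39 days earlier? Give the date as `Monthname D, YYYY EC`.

Nehase 27, 1679 EC

The starting date is JDN 2337505; 2337505 − 39 = 2337466.
JDN 2337466 corresponds to Nehase 27, 1679 EC.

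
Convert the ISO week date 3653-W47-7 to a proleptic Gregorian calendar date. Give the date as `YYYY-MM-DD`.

ISO week 1 of 3653 is the week containing the first Thursday of 3653.
Week 47, day 7 (Sunday) lands on 3653-11-23.

3653-11-23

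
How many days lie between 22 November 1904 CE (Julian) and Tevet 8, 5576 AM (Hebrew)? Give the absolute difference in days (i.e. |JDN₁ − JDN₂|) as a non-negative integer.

First date → JDN 2416820; second date → JDN 2384348.
The interval is |2416820 − 2384348| = 32472 days.

32472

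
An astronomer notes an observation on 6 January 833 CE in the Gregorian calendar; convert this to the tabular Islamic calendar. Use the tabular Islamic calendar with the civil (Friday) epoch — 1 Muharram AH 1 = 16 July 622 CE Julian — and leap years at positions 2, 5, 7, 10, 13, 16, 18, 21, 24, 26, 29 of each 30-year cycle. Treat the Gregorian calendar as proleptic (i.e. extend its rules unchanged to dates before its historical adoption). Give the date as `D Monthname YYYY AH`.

6 Dhu al-Hijjah 217 AH

Both dates share Julian Day Number 2025313; in the tabular Islamic calendar that is 6 Dhu al-Hijjah 217 AH.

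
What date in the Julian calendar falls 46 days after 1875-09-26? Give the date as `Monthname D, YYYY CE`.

The starting date is JDN 2406170; 2406170 + 46 = 2406216.
JDN 2406216 corresponds to November 11, 1875 CE.

November 11, 1875 CE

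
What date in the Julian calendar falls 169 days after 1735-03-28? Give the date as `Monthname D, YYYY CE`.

The starting date is JDN 2354853; 2354853 + 169 = 2355022.
JDN 2355022 corresponds to September 13, 1735 CE.

September 13, 1735 CE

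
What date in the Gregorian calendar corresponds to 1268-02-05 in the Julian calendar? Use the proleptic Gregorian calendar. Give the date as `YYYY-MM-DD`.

1268-02-12

At this point the Julian calendar is 7 days behind the Gregorian.
5 February 1268 Julian + 7 days → 12 February 1268 Gregorian.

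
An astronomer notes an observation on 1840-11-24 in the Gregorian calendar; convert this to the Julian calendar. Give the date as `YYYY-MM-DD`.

At this point the Julian calendar is 12 days behind the Gregorian.
24 November 1840 Gregorian − 12 days → 12 November 1840 Julian.

1840-11-12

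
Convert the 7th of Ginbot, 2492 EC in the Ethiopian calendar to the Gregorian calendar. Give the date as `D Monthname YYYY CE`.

Both dates share Julian Day Number 2634305; in the Gregorian calendar that is 19 May 2500 CE.

19 May 2500 CE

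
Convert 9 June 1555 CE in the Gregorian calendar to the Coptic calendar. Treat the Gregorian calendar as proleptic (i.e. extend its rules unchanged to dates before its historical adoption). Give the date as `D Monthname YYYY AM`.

5 Paoni 1271 AM

Both dates share Julian Day Number 2289171; in the Coptic calendar that is 5 Paoni 1271 AM.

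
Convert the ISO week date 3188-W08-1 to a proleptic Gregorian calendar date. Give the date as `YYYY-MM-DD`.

3188-02-22

ISO week 1 of 3188 is the week containing the first Thursday of 3188.
Week 8, day 1 (Monday) lands on 3188-02-22.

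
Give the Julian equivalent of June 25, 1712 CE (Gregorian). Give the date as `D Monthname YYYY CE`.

The Julian–Gregorian offset here is 11 days (Julian trailing).
25 June 1712 Gregorian − 11 days → 14 June 1712 Julian.

14 June 1712 CE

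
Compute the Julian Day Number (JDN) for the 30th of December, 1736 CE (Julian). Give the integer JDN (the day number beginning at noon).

2355496

Equivalently 10 January 1737 (Gregorian).
JDN 2451545 is 1 January 2000 CE (Gregorian); the target day is −96049 days from there, so JDN = 2355496.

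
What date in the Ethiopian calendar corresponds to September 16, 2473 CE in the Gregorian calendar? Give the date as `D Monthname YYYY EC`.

Julian Day Number of the source date = 2624564.
Converting JDN 2624564 to the Ethiopian calendar gives 3 Meskerem 2466 EC.

3 Meskerem 2466 EC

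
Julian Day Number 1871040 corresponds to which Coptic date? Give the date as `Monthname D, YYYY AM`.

JDN 1871040 is 19 August 410 in the proleptic Gregorian calendar.
In the Coptic calendar that day is Mesori 25, 126 AM.

Mesori 25, 126 AM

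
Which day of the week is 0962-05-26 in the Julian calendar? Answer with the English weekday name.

This is JDN 2072574 (31 May 962 Gregorian).
Since JDN mod 7 = 0 (0 = Monday), the day is Monday.

Monday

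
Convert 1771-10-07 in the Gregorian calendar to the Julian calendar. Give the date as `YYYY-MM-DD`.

The Julian–Gregorian offset here is 11 days (Julian trailing).
7 October 1771 Gregorian − 11 days → 26 September 1771 Julian.

1771-09-26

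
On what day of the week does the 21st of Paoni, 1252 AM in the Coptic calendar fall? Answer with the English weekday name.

This is JDN 2282248 (25 June 1536 Gregorian).
2282248 ≡ 3 (mod 7); counting from Monday = 0 gives Thursday.

Thursday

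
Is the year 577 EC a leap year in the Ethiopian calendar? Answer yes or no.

577 mod 4 = 1; in the Ethiopian calendar a year is leap when year mod 4 = 3, so it is a common year.

no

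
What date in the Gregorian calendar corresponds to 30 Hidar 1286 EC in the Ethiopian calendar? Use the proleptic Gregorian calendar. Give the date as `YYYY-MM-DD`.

Julian Day Number of the source date = 2193656.
Converting JDN 2193656 to the Gregorian calendar gives 3 December 1293 CE.

1293-12-03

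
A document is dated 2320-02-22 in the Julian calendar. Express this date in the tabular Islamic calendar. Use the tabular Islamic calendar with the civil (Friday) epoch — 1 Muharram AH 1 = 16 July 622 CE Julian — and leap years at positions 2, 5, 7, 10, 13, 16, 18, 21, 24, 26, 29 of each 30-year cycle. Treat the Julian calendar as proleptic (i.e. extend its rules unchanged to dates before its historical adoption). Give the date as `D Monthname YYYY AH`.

Julian Day Number of the source date = 2568490.
Converting JDN 2568490 to the tabular Islamic calendar gives 28 Ramadan 1750 AH.

28 Ramadan 1750 AH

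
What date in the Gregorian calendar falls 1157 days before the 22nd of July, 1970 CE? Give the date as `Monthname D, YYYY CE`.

Counting 1157 days back from JDN 2440790 reaches JDN 2439633, which is May 22, 1967 CE.

May 22, 1967 CE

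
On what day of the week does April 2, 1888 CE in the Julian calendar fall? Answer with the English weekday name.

This is JDN 2410742 (14 April 1888 Gregorian).
JDN 2410742 mod 7 = 5, and JDN 0 was a Monday, so this is a Saturday.

Saturday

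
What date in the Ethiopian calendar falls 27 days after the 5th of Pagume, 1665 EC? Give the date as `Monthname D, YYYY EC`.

Counting 27 days forward from JDN 2332361 reaches JDN 2332388, which is Meskerem 27, 1666 EC.

Meskerem 27, 1666 EC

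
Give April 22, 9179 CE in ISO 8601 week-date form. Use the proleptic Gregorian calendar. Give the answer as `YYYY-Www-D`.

9179-W16-7

The weekday is Sunday (ISO weekday 7).
That Sunday belongs to ISO week 16 of ISO year 9179.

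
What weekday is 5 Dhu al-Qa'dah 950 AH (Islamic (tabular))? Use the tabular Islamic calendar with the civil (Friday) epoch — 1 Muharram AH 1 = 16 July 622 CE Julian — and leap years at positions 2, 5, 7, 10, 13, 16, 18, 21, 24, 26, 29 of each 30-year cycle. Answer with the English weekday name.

Wednesday

This is JDN 2285033 (9 February 1544 Gregorian).
JDN 2285033 mod 7 = 2, and JDN 0 was a Monday, so this is a Wednesday.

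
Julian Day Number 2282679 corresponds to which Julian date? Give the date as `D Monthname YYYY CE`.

JDN 2282679 is 30 August 1537 in the proleptic Gregorian calendar.
In the Julian calendar that day is 20 August 1537 CE.

20 August 1537 CE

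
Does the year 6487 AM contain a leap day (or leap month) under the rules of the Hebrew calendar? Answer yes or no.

Hebrew year 6487 is year 8 of its 19-year Metonic cycle; leap years are at positions 3, 6, 8, 11, 14, 17, 19, so it is a leap year (13 months).

yes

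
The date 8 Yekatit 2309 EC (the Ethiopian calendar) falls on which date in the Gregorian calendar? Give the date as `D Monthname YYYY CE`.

18 February 2317 CE

Both dates share Julian Day Number 2567375; in the Gregorian calendar that is 18 February 2317 CE.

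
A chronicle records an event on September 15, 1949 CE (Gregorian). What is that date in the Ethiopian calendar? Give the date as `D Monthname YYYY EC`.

5 Meskerem 1942 EC

Both dates share Julian Day Number 2433175; in the Ethiopian calendar that is 5 Meskerem 1942 EC.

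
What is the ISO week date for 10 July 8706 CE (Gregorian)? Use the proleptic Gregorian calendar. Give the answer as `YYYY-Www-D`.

8706-W28-2

The weekday is Tuesday (ISO weekday 2).
That Tuesday belongs to ISO week 28 of ISO year 8706.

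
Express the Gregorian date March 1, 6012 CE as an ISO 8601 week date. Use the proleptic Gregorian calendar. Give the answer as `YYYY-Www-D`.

6012-W09-4

The weekday is Thursday (ISO weekday 4).
That Thursday belongs to ISO week 9 of ISO year 6012.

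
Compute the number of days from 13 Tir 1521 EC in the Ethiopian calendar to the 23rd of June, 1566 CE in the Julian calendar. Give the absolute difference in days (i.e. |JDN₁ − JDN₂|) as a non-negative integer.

13680

JDN of the first date = 2279533.
JDN of the second date = 2293213.
|2293213 − 2279533| = 13680.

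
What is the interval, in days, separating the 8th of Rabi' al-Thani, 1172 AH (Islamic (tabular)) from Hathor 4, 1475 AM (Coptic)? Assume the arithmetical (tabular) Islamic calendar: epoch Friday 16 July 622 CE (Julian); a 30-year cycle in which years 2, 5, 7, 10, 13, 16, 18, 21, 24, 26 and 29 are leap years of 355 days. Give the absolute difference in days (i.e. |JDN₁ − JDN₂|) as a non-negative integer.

JDN of the first date = 2363499.
JDN of the second date = 2363471.
|2363471 − 2363499| = 28.

28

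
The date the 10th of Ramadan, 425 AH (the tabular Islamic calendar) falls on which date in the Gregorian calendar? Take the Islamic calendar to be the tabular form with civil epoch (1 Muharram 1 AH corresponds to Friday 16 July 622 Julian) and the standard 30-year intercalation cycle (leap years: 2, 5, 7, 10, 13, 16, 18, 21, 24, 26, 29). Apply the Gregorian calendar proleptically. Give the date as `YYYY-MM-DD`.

1034-08-04

Both dates share Julian Day Number 2098936; in the Gregorian calendar that is 4 August 1034 CE.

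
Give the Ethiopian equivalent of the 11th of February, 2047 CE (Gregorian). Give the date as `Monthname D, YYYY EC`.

Yekatit 4, 2039 EC

Both dates share Julian Day Number 2468753; in the Ethiopian calendar that is 4 Yekatit 2039 EC.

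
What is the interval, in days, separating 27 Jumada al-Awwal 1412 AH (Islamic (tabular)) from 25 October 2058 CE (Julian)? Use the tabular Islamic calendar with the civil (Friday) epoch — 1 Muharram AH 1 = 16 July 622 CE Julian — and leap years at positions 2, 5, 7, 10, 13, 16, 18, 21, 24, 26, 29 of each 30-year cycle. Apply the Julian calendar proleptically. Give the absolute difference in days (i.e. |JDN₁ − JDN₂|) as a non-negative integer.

JDN of the first date = 2448595.
JDN of the second date = 2473040.
|2473040 − 2448595| = 24445.

24445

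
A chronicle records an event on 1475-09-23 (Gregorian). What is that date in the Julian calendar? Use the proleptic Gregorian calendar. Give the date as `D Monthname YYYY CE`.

14 September 1475 CE

For dates in this range the Gregorian date is 9 days ahead of the Julian.
23 September 1475 Gregorian − 9 days → 14 September 1475 Julian.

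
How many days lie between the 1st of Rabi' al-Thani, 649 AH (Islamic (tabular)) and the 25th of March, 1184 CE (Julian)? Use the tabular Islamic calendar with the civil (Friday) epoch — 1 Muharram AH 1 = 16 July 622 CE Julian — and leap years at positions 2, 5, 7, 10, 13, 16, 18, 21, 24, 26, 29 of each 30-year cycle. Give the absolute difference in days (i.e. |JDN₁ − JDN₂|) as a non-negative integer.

24561

JDN of the first date = 2178159.
JDN of the second date = 2153598.
|2153598 − 2178159| = 24561.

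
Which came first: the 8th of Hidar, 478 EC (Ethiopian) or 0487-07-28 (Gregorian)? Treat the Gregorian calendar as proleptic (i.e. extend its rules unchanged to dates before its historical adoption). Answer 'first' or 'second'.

The two dates have Julian Day Numbers 1898512 and 1899142 respectively.
Since 1898512 < 1899142, the first date comes first.

first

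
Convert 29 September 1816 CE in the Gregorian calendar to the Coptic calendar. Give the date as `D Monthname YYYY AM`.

20 Thout 1533 AM

Both dates share Julian Day Number 2384612; in the Coptic calendar that is 20 Thout 1533 AM.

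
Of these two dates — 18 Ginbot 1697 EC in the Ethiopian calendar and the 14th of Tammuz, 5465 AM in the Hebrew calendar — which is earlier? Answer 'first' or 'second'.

first

First date → JDN 2343942; second date → JDN 2343985.
JDN 2343942 < JDN 2343985, so the first date is earlier.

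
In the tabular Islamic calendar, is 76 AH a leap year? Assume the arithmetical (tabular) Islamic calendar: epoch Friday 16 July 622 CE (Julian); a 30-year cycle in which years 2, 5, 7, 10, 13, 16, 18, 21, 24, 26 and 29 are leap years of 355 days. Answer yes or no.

Year 76 AH is year 16 of its 30-year cycle; leap positions are 2, 5, 7, 10, 13, 16, 18, 21, 24, 26, 29, so it is a leap year (355 days).

yes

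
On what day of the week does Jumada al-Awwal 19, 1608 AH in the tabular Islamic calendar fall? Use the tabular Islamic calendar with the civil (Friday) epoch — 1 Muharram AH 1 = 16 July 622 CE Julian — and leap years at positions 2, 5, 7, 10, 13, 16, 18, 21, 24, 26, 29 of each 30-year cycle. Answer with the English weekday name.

Thursday

This is JDN 2518043 (24 January 2182 Gregorian).
2518043 ≡ 3 (mod 7); counting from Monday = 0 gives Thursday.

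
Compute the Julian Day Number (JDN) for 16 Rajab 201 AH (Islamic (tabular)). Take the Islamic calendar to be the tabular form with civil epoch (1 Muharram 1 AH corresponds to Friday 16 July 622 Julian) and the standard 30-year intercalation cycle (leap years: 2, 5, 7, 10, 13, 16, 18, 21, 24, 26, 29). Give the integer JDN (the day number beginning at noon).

2019505

Equivalently 11 February 817 (proleptic Gregorian).
JDN 2400001 is 17 November 1858 CE (Gregorian), MJD 0; the target day is −380496 days from there, so JDN = 2019505.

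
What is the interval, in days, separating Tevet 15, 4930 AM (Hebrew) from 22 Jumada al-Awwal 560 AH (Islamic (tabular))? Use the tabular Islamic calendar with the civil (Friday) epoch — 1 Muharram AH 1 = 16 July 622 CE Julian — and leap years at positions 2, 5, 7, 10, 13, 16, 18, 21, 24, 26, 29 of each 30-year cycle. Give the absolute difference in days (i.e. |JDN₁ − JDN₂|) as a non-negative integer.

First date → JDN 2148404; second date → JDN 2146670.
The interval is |2148404 − 2146670| = 1734 days.

1734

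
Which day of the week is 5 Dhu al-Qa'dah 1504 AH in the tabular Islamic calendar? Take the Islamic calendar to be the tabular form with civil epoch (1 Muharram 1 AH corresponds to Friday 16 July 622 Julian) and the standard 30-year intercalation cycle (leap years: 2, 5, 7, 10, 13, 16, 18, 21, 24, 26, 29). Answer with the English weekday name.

Equivalently 10 August 2081 Gregorian, JDN 2481352.
2481352 ≡ 6 (mod 7); counting from Monday = 0 gives Sunday.

Sunday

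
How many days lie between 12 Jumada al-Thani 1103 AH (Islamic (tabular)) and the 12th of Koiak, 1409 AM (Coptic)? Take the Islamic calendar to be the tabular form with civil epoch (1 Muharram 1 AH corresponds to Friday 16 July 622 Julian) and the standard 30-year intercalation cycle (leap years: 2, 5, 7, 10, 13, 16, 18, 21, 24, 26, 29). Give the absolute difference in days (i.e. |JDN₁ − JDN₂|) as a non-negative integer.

292

First date → JDN 2339111; second date → JDN 2339403.
The interval is |2339111 − 2339403| = 292 days.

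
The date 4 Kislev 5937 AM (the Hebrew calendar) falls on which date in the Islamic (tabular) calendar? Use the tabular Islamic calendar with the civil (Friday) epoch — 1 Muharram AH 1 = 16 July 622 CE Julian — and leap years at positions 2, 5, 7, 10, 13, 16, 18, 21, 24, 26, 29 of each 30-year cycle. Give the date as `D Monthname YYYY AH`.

The source date corresponds to 6 December 2176 in the Gregorian calendar (JDN 2516168).
That day falls on 4 Safar 1603 AH in the tabular Islamic calendar.

4 Safar 1603 AH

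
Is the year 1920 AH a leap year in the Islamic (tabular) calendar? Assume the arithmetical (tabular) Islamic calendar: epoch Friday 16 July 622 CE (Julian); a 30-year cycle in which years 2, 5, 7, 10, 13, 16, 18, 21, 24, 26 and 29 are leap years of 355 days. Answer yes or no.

Year 1920 AH is year 30 of its 30-year cycle; leap positions are 2, 5, 7, 10, 13, 16, 18, 21, 24, 26, 29, so it is a common year (354 days).

no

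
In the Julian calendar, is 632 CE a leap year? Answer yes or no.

632 mod 4 = 0, so it is a leap year in the Julian calendar.

yes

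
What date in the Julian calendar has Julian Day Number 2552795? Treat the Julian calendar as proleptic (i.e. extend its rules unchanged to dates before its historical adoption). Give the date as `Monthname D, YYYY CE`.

The Gregorian equivalent of JDN 2552795 is 19 March 2277.
In the Julian calendar that day is March 4, 2277 CE.

March 4, 2277 CE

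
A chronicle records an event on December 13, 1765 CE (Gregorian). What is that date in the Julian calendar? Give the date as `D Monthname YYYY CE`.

2 December 1765 CE

The Julian–Gregorian offset here is 11 days (Julian trailing).
13 December 1765 Gregorian − 11 days → 2 December 1765 Julian.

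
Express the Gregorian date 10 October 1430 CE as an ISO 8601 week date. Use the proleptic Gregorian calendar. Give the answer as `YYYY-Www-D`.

The weekday is Sunday (ISO weekday 7).
That Sunday belongs to ISO week 40 of ISO year 1430.

1430-W40-7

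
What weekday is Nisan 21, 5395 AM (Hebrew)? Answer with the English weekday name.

In the Gregorian calendar this is 9 April 1635 (JDN 2318330).
JDN 2318330 mod 7 = 0, and JDN 0 was a Monday, so this is a Monday.

Monday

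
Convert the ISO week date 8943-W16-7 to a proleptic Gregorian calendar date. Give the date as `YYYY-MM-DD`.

8943-04-21

ISO week 1 of 8943 is the week containing the first Thursday of 8943.
Week 16, day 7 (Sunday) lands on 8943-04-21.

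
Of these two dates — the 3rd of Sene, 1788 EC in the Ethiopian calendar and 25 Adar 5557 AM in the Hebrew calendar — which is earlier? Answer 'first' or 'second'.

The two dates have Julian Day Numbers 2377195 and 2377483 respectively.
Since 2377195 < 2377483, the first date comes first.

first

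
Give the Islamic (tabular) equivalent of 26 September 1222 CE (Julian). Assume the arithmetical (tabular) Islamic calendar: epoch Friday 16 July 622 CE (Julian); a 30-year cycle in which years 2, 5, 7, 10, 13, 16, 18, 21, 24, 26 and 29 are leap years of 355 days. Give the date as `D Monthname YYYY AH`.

Both dates share Julian Day Number 2167662; in the tabular Islamic calendar that is 17 Sha'ban 619 AH.

17 Sha'ban 619 AH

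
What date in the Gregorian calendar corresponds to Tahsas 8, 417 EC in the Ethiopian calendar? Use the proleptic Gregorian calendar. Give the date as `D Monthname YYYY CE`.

5 December 424 CE

Julian Day Number of the source date = 1876262.
Converting JDN 1876262 to the Gregorian calendar gives 5 December 424 CE.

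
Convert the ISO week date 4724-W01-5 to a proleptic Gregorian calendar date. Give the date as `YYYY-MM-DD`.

ISO week 1 of 4724 is the week containing the first Thursday of 4724.
Week 1, day 5 (Friday) lands on 4724-01-04.

4724-01-04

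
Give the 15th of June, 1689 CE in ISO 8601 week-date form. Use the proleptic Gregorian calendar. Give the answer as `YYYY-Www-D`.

1689-W24-3

The weekday is Wednesday (ISO weekday 3).
That Wednesday belongs to ISO week 24 of ISO year 1689.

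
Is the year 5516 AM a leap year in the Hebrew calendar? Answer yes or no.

Hebrew year 5516 is year 6 of its 19-year Metonic cycle; leap years are at positions 3, 6, 8, 11, 14, 17, 19, so it is a leap year (13 months).

yes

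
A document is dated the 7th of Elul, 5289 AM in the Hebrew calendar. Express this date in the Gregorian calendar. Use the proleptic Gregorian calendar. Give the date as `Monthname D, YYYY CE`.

Julian Day Number of the source date = 2279749.
Converting JDN 2279749 to the Gregorian calendar gives 22 August 1529 CE.

August 22, 1529 CE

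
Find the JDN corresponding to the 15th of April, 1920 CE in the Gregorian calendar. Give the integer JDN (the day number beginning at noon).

2422430

JDN 2451545 is 1 January 2000 CE (Gregorian); the target day is −29115 days from there, so JDN = 2422430.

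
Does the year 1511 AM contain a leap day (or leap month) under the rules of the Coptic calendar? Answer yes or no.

yes

1511 mod 4 = 3; in the Coptic calendar a year is leap when year mod 4 = 3, so it is a leap year.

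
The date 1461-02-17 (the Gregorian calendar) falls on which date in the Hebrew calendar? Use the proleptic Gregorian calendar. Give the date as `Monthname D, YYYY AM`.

Shevat 28, 5221 AM

Both dates share Julian Day Number 2254727; in the Hebrew calendar that is 28 Shevat 5221 AM.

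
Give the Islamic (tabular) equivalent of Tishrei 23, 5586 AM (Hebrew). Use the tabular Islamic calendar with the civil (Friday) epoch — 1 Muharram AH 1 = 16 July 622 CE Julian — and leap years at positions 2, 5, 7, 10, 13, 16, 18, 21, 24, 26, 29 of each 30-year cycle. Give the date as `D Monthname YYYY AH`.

21 Safar 1241 AH

The source date corresponds to 5 October 1825 in the Gregorian calendar (JDN 2387905).
That day falls on 21 Safar 1241 AH in the tabular Islamic calendar.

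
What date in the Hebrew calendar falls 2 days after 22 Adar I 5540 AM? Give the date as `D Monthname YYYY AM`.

24 Adar I 5540 AM

JDN of 22 Adar I 5540 AM = 2371250.
2371250 + 2 = 2371252.
JDN 2371252 in the Hebrew calendar is 24 Adar I 5540 AM.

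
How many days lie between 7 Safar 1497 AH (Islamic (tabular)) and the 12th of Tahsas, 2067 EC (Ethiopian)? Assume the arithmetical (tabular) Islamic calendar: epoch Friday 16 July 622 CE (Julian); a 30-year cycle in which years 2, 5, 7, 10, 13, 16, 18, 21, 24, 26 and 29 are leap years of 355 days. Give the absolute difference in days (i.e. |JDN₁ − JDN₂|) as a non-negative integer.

First date → JDN 2478609; second date → JDN 2478928.
The interval is |2478609 − 2478928| = 319 days.

319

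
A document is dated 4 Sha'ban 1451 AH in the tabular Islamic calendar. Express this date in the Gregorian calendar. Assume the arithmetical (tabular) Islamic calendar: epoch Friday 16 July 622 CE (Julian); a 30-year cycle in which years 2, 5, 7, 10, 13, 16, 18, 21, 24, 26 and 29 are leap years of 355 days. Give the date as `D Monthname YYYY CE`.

11 December 2029 CE

Both dates share Julian Day Number 2462482; in the Gregorian calendar that is 11 December 2029 CE.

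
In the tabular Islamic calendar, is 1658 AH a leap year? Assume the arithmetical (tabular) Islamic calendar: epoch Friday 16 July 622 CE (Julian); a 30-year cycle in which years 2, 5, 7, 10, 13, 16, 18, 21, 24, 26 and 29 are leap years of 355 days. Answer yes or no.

no

Year 1658 AH is year 8 of its 30-year cycle; leap positions are 2, 5, 7, 10, 13, 16, 18, 21, 24, 26, 29, so it is a common year (354 days).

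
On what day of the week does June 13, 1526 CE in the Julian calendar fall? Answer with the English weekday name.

In the proleptic Gregorian calendar this is 23 June 1526 (JDN 2278593).
2278593 ≡ 2 (mod 7); counting from Monday = 0 gives Wednesday.

Wednesday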